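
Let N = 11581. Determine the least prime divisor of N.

11581 is odd.
Digit sum 16, not divisible by 3.
Ends in 1: not divisible by 5.
7: 11581 = 7·1654 + 3
11: 11581 = 11·1052 + 9
13: 11581 = 13·890 + 11
17: 11581 = 17·681 + 4
19: 11581 = 19·609 + 10
23: 11581 = 23·503 + 12
29: 11581 = 29·399 + 10
31: 11581 = 31·373 + 18
37: 11581 = 37·313

37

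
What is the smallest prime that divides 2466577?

2466577 is odd.
Digit sum 37, not divisible by 3.
Ends in 7: not divisible by 5.
7: 2466577 = 7·352368 + 1
11: 2466577 = 11·224234 + 3
13: 2466577 = 13·189736 + 9
17: 2466577 = 17·145092 + 13
19: 2466577 = 19·129819 + 16
23: 2466577 = 23·107242 + 11
29: 2466577 = 29·85054 + 11
31: 2466577 = 31·79567

31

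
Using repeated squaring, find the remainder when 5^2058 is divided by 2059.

5^1 ≡ 5 (mod 2059)
5^2 ≡ 5^2 = 25 ≡ 25 (mod 2059)
5^4 ≡ 25^2 = 625 ≡ 625 (mod 2059)
5^8 ≡ 625^2 = 390625 ≡ 1474 (mod 2059)
5^16 ≡ 1474^2 = 2172676 ≡ 431 (mod 2059)
5^32 ≡ 431^2 = 185761 ≡ 451 (mod 2059)
5^64 ≡ 451^2 = 203401 ≡ 1619 (mod 2059)
5^128 ≡ 1619^2 = 2621161 ≡ 54 (mod 2059)
5^256 ≡ 54^2 = 2916 ≡ 857 (mod 2059)
5^512 ≡ 857^2 = 734449 ≡ 1445 (mod 2059)
5^1024 ≡ 1445^2 = 2088025 ≡ 199 (mod 2059)
5^2048 ≡ 199^2 = 39601 ≡ 480 (mod 2059)
2058 = 2048 + 8 + 2 in binary powers of 2.
So 5^2058 ≡ 480 · 1474 · 25 ≡ 1190 (mod 2059).
Since 1190 ≠ 1, base 5 is a Fermat witness: 2059 is composite.

1190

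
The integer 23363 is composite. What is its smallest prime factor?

61

23363 is odd.
Digit sum 17, not divisible by 3.
Ends in 3: not divisible by 5.
7: 23363 = 7·3337 + 4
11: 23363 = 11·2123 + 10
13: 23363 = 13·1797 + 2
17: 23363 = 17·1374 + 5
19: 23363 = 19·1229 + 12
23: 23363 = 23·1015 + 18
29: 23363 = 29·805 + 18
31: 23363 = 31·753 + 20
37: 23363 = 37·631 + 16
41: 23363 = 41·569 + 34
43: 23363 = 43·543 + 14
47: 23363 = 47·497 + 4
53: 23363 = 53·440 + 43
59: 23363 = 59·395 + 58
61: 23363 = 61·383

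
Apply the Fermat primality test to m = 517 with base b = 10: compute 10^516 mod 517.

397

10^1 ≡ 10 (mod 517)
10^2 ≡ 10^2 = 100 ≡ 100 (mod 517)
10^4 ≡ 100^2 = 10000 ≡ 177 (mod 517)
10^8 ≡ 177^2 = 31329 ≡ 309 (mod 517)
10^16 ≡ 309^2 = 95481 ≡ 353 (mod 517)
10^32 ≡ 353^2 = 124609 ≡ 12 (mod 517)
10^64 ≡ 12^2 = 144 ≡ 144 (mod 517)
10^128 ≡ 144^2 = 20736 ≡ 56 (mod 517)
10^256 ≡ 56^2 = 3136 ≡ 34 (mod 517)
10^512 ≡ 34^2 = 1156 ≡ 122 (mod 517)
516 = 512 + 4 in binary powers of 2.
So 10^516 ≡ 122 · 177 ≡ 397 (mod 517).
Since 397 ≠ 1, base 10 is a Fermat witness: 517 is composite.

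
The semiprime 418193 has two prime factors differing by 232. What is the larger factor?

Since p = q + 232, we have 418193 = q(q + 232), so q² + 232q − 418193 = 0.
Discriminant: 232² + 4·418193 = 53824 + 1672772 = 1726596; √1726596 = 1314.
q = (−232 + 1314)/2 = 541, and p = q + 232 = 773.
Check: 541 · 773 = 418193.

773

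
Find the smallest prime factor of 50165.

50165 is odd.
Digit sum 17, not divisible by 3.
Ends in 5: divisible by 5.

5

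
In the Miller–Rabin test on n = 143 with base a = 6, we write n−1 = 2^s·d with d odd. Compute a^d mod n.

50

143 − 1 = 142 = 2^1 · 71, so d = 71.
6^1 ≡ 6 (mod 143)
6^2 ≡ 6^2 = 36 ≡ 36 (mod 143)
6^4 ≡ 36^2 = 1296 ≡ 9 (mod 143)
6^8 ≡ 9^2 = 81 ≡ 81 (mod 143)
6^16 ≡ 81^2 = 6561 ≡ 126 (mod 143)
6^32 ≡ 126^2 = 15876 ≡ 3 (mod 143)
6^64 ≡ 3^2 = 9 ≡ 9 (mod 143)
71 = 64 + 4 + 2 + 1 in binary powers of 2.
So 6^71 ≡ 9 · 9 · 36 · 6 ≡ 50 (mod 143).
Squaring chain: 50; never reaches −1, so base 6 is a Miller–Rabin witness that 143 is composite.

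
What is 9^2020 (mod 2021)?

9^1 ≡ 9 (mod 2021)
9^2 ≡ 9^2 = 81 ≡ 81 (mod 2021)
9^4 ≡ 81^2 = 6561 ≡ 498 (mod 2021)
9^8 ≡ 498^2 = 248004 ≡ 1442 (mod 2021)
9^16 ≡ 1442^2 = 2079364 ≡ 1776 (mod 2021)
9^32 ≡ 1776^2 = 3154176 ≡ 1416 (mod 2021)
9^64 ≡ 1416^2 = 2005056 ≡ 224 (mod 2021)
9^128 ≡ 224^2 = 50176 ≡ 1672 (mod 2021)
9^256 ≡ 1672^2 = 2795584 ≡ 541 (mod 2021)
9^512 ≡ 541^2 = 292681 ≡ 1657 (mod 2021)
9^1024 ≡ 1657^2 = 2745649 ≡ 1131 (mod 2021)
2020 = 1024 + 512 + 256 + 128 + 64 + 32 + 4 in binary powers of 2.
So 9^2020 ≡ 1131 · 1657 · 541 · 1672 · 224 · 1416 · 498 ≡ 1358 (mod 2021).
Since 1358 ≠ 1, base 9 is a Fermat witness: 2021 is composite.

1358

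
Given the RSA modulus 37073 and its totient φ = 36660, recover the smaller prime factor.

131

φ(n) = (p−1)(q−1) = n − (p+q) + 1, so p + q = 37073 − 36660 + 1 = 414.
p and q are the roots of t² − 414t + 37073 = 0.
Discriminant: 414² − 4·37073 = 171396 − 148292 = 23104; √23104 = 152.
q = (414 − 152)/2 = 131, p = (414 + 152)/2 = 283.
Check: 131 · 283 = 37073.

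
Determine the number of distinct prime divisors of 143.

2

143 = 11 · 13
143 = 11 · 13, which has 2 distinct prime factors.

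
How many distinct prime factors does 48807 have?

48807 = 3^2 · 5423
5423 = 11 · 493
493 = 17 · 29
48807 = 3^2 · 11 · 17 · 29, which has 4 distinct prime factors.

4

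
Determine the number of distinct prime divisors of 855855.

6

855855 = 3^2 · 95095
95095 = 5 · 19019
19019 = 7 · 2717
2717 = 11 · 247
247 = 13 · 19
855855 = 3^2 · 5 · 7 · 11 · 13 · 19, which has 6 distinct prime factors.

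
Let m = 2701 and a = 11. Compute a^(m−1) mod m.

2554

11^1 ≡ 11 (mod 2701)
11^2 ≡ 11^2 = 121 ≡ 121 (mod 2701)
11^4 ≡ 121^2 = 14641 ≡ 1136 (mod 2701)
11^8 ≡ 1136^2 = 1290496 ≡ 2119 (mod 2701)
11^16 ≡ 2119^2 = 4490161 ≡ 1099 (mod 2701)
11^32 ≡ 1099^2 = 1207801 ≡ 454 (mod 2701)
11^64 ≡ 454^2 = 206116 ≡ 840 (mod 2701)
11^128 ≡ 840^2 = 705600 ≡ 639 (mod 2701)
11^256 ≡ 639^2 = 408321 ≡ 470 (mod 2701)
11^512 ≡ 470^2 = 220900 ≡ 2119 (mod 2701)
11^1024 ≡ 2119^2 = 4490161 ≡ 1099 (mod 2701)
11^2048 ≡ 1099^2 = 1207801 ≡ 454 (mod 2701)
2700 = 2048 + 512 + 128 + 8 + 4 in binary powers of 2.
So 11^2700 ≡ 454 · 2119 · 639 · 2119 · 1136 ≡ 2554 (mod 2701).
Since 2554 ≠ 1, base 11 is a Fermat witness: 2701 is composite.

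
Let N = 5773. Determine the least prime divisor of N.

5773 is odd.
Digit sum 22, not divisible by 3.
Ends in 3: not divisible by 5.
7: 5773 = 7·824 + 5
11: 5773 = 11·524 + 9
13: 5773 = 13·444 + 1
17: 5773 = 17·339 + 10
19: 5773 = 19·303 + 16
23: 5773 = 23·251

23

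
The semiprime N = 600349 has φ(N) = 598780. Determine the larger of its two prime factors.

911

φ(n) = (p−1)(q−1) = n − (p+q) + 1, so p + q = 600349 − 598780 + 1 = 1570.
p and q are the roots of t² − 1570t + 600349 = 0.
Discriminant: 1570² − 4·600349 = 2464900 − 2401396 = 63504; √63504 = 252.
q = (1570 − 252)/2 = 659, p = (1570 + 252)/2 = 911.
Check: 659 · 911 = 600349.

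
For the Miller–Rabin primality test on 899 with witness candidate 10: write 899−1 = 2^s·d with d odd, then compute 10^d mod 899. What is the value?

899 − 1 = 898 = 2^1 · 449, so d = 449.
10^1 ≡ 10 (mod 899)
10^2 ≡ 10^2 = 100 ≡ 100 (mod 899)
10^4 ≡ 100^2 = 10000 ≡ 111 (mod 899)
10^8 ≡ 111^2 = 12321 ≡ 634 (mod 899)
10^16 ≡ 634^2 = 401956 ≡ 103 (mod 899)
10^32 ≡ 103^2 = 10609 ≡ 720 (mod 899)
10^64 ≡ 720^2 = 518400 ≡ 576 (mod 899)
10^128 ≡ 576^2 = 331776 ≡ 45 (mod 899)
10^256 ≡ 45^2 = 2025 ≡ 227 (mod 899)
449 = 256 + 128 + 64 + 1 in binary powers of 2.
So 10^449 ≡ 227 · 45 · 576 · 10 ≡ 648 (mod 899).
Squaring chain: 648; never reaches −1, so base 10 is a Miller–Rabin witness that 899 is composite.

648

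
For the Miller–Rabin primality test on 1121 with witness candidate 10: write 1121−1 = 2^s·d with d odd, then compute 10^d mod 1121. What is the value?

876

1121 − 1 = 1120 = 2^5 · 35, so d = 35.
10^1 ≡ 10 (mod 1121)
10^2 ≡ 10^2 = 100 ≡ 100 (mod 1121)
10^4 ≡ 100^2 = 10000 ≡ 1032 (mod 1121)
10^8 ≡ 1032^2 = 1065024 ≡ 74 (mod 1121)
10^16 ≡ 74^2 = 5476 ≡ 992 (mod 1121)
10^32 ≡ 992^2 = 984064 ≡ 947 (mod 1121)
35 = 32 + 2 + 1 in binary powers of 2.
So 10^35 ≡ 947 · 100 · 10 ≡ 876 (mod 1121).
Squaring chain: 876 → 612 → 130 → 85 → 499; never reaches −1, so base 10 is a Miller–Rabin witness that 1121 is composite.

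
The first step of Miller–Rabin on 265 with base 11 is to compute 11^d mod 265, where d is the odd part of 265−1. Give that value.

131

265 − 1 = 264 = 2^3 · 33, so d = 33.
11^1 ≡ 11 (mod 265)
11^2 ≡ 11^2 = 121 ≡ 121 (mod 265)
11^4 ≡ 121^2 = 14641 ≡ 66 (mod 265)
11^8 ≡ 66^2 = 4356 ≡ 116 (mod 265)
11^16 ≡ 116^2 = 13456 ≡ 206 (mod 265)
11^32 ≡ 206^2 = 42436 ≡ 36 (mod 265)
33 = 32 + 1 in binary powers of 2.
So 11^33 ≡ 36 · 11 ≡ 131 (mod 265).
Squaring chain: 131 → 201 → 121; never reaches −1, so base 11 is a Miller–Rabin witness that 265 is composite.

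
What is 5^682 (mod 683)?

5^1 ≡ 5 (mod 683)
5^2 ≡ 5^2 = 25 ≡ 25 (mod 683)
5^4 ≡ 25^2 = 625 ≡ 625 (mod 683)
5^8 ≡ 625^2 = 390625 ≡ 632 (mod 683)
5^16 ≡ 632^2 = 399424 ≡ 552 (mod 683)
5^32 ≡ 552^2 = 304704 ≡ 86 (mod 683)
5^64 ≡ 86^2 = 7396 ≡ 566 (mod 683)
5^128 ≡ 566^2 = 320356 ≡ 29 (mod 683)
5^256 ≡ 29^2 = 841 ≡ 158 (mod 683)
5^512 ≡ 158^2 = 24964 ≡ 376 (mod 683)
682 = 512 + 128 + 32 + 8 + 2 in binary powers of 2.
So 5^682 ≡ 376 · 29 · 86 · 632 · 25 ≡ 1 (mod 683).
Since the result is 1, base 5 gives no evidence that 683 is composite.

1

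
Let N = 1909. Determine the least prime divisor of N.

1909 is odd.
Digit sum 19, not divisible by 3.
Ends in 9: not divisible by 5.
7: 1909 = 7·272 + 5
11: 1909 = 11·173 + 6
13: 1909 = 13·146 + 11
17: 1909 = 17·112 + 5
19: 1909 = 19·100 + 9
23: 1909 = 23·83

23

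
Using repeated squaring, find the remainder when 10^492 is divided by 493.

10^1 ≡ 10 (mod 493)
10^2 ≡ 10^2 = 100 ≡ 100 (mod 493)
10^4 ≡ 100^2 = 10000 ≡ 140 (mod 493)
10^8 ≡ 140^2 = 19600 ≡ 373 (mod 493)
10^16 ≡ 373^2 = 139129 ≡ 103 (mod 493)
10^32 ≡ 103^2 = 10609 ≡ 256 (mod 493)
10^64 ≡ 256^2 = 65536 ≡ 460 (mod 493)
10^128 ≡ 460^2 = 211600 ≡ 103 (mod 493)
10^256 ≡ 103^2 = 10609 ≡ 256 (mod 493)
492 = 256 + 128 + 64 + 32 + 8 + 4 in binary powers of 2.
So 10^492 ≡ 256 · 103 · 460 · 256 · 373 · 140 ≡ 132 (mod 493).
Since 132 ≠ 1, base 10 is a Fermat witness: 493 is composite.

132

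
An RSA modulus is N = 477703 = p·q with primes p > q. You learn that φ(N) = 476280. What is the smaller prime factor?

φ(n) = (p−1)(q−1) = n − (p+q) + 1, so p + q = 477703 − 476280 + 1 = 1424.
p and q are the roots of t² − 1424t + 477703 = 0.
Discriminant: 1424² − 4·477703 = 2027776 − 1910812 = 116964; √116964 = 342.
q = (1424 − 342)/2 = 541, p = (1424 + 342)/2 = 883.
Check: 541 · 883 = 477703.

541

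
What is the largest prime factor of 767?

59

767 = 13 · 59
59 is prime.
So 767 = 13 · 59; the largest prime factor is 59.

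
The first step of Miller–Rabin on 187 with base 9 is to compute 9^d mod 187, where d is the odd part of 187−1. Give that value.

187 − 1 = 186 = 2^1 · 93, so d = 93.
9^1 ≡ 9 (mod 187)
9^2 ≡ 9^2 = 81 ≡ 81 (mod 187)
9^4 ≡ 81^2 = 6561 ≡ 16 (mod 187)
9^8 ≡ 16^2 = 256 ≡ 69 (mod 187)
9^16 ≡ 69^2 = 4761 ≡ 86 (mod 187)
9^32 ≡ 86^2 = 7396 ≡ 103 (mod 187)
9^64 ≡ 103^2 = 10609 ≡ 137 (mod 187)
93 = 64 + 16 + 8 + 4 + 1 in binary powers of 2.
So 9^93 ≡ 137 · 86 · 69 · 16 · 9 ≡ 25 (mod 187).
Squaring chain: 25; never reaches −1, so base 9 is a Miller–Rabin witness that 187 is composite.

25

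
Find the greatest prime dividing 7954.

7954 = 2 · 3977
3977 = 41 · 97
97 is prime.
So 7954 = 2 · 41 · 97; the largest prime factor is 97.

97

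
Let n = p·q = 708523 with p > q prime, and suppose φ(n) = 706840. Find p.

φ(n) = (p−1)(q−1) = n − (p+q) + 1, so p + q = 708523 − 706840 + 1 = 1684.
p and q are the roots of t² − 1684t + 708523 = 0.
Discriminant: 1684² − 4·708523 = 2835856 − 2834092 = 1764; √1764 = 42.
q = (1684 − 42)/2 = 821, p = (1684 + 42)/2 = 863.
Check: 821 · 863 = 708523.

863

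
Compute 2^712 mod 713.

2^1 ≡ 2 (mod 713)
2^2 ≡ 2^2 = 4 ≡ 4 (mod 713)
2^4 ≡ 4^2 = 16 ≡ 16 (mod 713)
2^8 ≡ 16^2 = 256 ≡ 256 (mod 713)
2^16 ≡ 256^2 = 65536 ≡ 653 (mod 713)
2^32 ≡ 653^2 = 426409 ≡ 35 (mod 713)
2^64 ≡ 35^2 = 1225 ≡ 512 (mod 713)
2^128 ≡ 512^2 = 262144 ≡ 473 (mod 713)
2^256 ≡ 473^2 = 223729 ≡ 560 (mod 713)
2^512 ≡ 560^2 = 313600 ≡ 593 (mod 713)
712 = 512 + 128 + 64 + 8 in binary powers of 2.
So 2^712 ≡ 593 · 473 · 512 · 256 ≡ 624 (mod 713).
Since 624 ≠ 1, base 2 is a Fermat witness: 713 is composite.

624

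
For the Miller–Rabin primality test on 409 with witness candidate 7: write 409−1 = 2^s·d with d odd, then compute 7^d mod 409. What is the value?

409 − 1 = 408 = 2^3 · 51, so d = 51.
7^1 ≡ 7 (mod 409)
7^2 ≡ 7^2 = 49 ≡ 49 (mod 409)
7^4 ≡ 49^2 = 2401 ≡ 356 (mod 409)
7^8 ≡ 356^2 = 126736 ≡ 355 (mod 409)
7^16 ≡ 355^2 = 126025 ≡ 53 (mod 409)
7^32 ≡ 53^2 = 2809 ≡ 355 (mod 409)
51 = 32 + 16 + 2 + 1 in binary powers of 2.
So 7^51 ≡ 355 · 53 · 49 · 7 ≡ 343 (mod 409).
Squaring chain: 343 → 266 → 408; reaches −1, so base 7 does not prove 409 composite.

343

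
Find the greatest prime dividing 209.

209 = 11 · 19
19 is prime.
So 209 = 11 · 19; the largest prime factor is 19.

19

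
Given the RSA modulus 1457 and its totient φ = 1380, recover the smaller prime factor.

31

φ(n) = (p−1)(q−1) = n − (p+q) + 1, so p + q = 1457 − 1380 + 1 = 78.
p and q are the roots of t² − 78t + 1457 = 0.
Discriminant: 78² − 4·1457 = 6084 − 5828 = 256; √256 = 16.
q = (78 − 16)/2 = 31, p = (78 + 16)/2 = 47.
Check: 31 · 47 = 1457.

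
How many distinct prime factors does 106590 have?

106590 = 2 · 53295
53295 = 3 · 17765
17765 = 5 · 3553
3553 = 11 · 323
323 = 17 · 19
106590 = 2 · 3 · 5 · 11 · 17 · 19, which has 6 distinct prime factors.

6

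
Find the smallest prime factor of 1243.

1243 is odd.
Digit sum 10, not divisible by 3.
Ends in 3: not divisible by 5.
7: 1243 = 7·177 + 4
11: 1243 = 11·113

11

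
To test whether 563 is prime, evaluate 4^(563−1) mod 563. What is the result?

4^1 ≡ 4 (mod 563)
4^2 ≡ 4^2 = 16 ≡ 16 (mod 563)
4^4 ≡ 16^2 = 256 ≡ 256 (mod 563)
4^8 ≡ 256^2 = 65536 ≡ 228 (mod 563)
4^16 ≡ 228^2 = 51984 ≡ 188 (mod 563)
4^32 ≡ 188^2 = 35344 ≡ 438 (mod 563)
4^64 ≡ 438^2 = 191844 ≡ 424 (mod 563)
4^128 ≡ 424^2 = 179776 ≡ 179 (mod 563)
4^256 ≡ 179^2 = 32041 ≡ 513 (mod 563)
4^512 ≡ 513^2 = 263169 ≡ 248 (mod 563)
562 = 512 + 32 + 16 + 2 in binary powers of 2.
So 4^562 ≡ 248 · 438 · 188 · 16 ≡ 1 (mod 563).
Since the result is 1, base 4 gives no evidence that 563 is composite.

1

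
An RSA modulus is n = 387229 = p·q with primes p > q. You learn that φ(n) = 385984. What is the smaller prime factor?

φ(n) = (p−1)(q−1) = n − (p+q) + 1, so p + q = 387229 − 385984 + 1 = 1246.
p and q are the roots of t² − 1246t + 387229 = 0.
Discriminant: 1246² − 4·387229 = 1552516 − 1548916 = 3600; √3600 = 60.
q = (1246 − 60)/2 = 593, p = (1246 + 60)/2 = 653.
Check: 593 · 653 = 387229.

593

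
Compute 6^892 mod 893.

291

6^1 ≡ 6 (mod 893)
6^2 ≡ 6^2 = 36 ≡ 36 (mod 893)
6^4 ≡ 36^2 = 1296 ≡ 403 (mod 893)
6^8 ≡ 403^2 = 162409 ≡ 776 (mod 893)
6^16 ≡ 776^2 = 602176 ≡ 294 (mod 893)
6^32 ≡ 294^2 = 86436 ≡ 708 (mod 893)
6^64 ≡ 708^2 = 501264 ≡ 291 (mod 893)
6^128 ≡ 291^2 = 84681 ≡ 739 (mod 893)
6^256 ≡ 739^2 = 546121 ≡ 498 (mod 893)
6^512 ≡ 498^2 = 248004 ≡ 643 (mod 893)
892 = 512 + 256 + 64 + 32 + 16 + 8 + 4 in binary powers of 2.
So 6^892 ≡ 643 · 498 · 291 · 708 · 294 · 776 · 403 ≡ 291 (mod 893).
Since 291 ≠ 1, base 6 is a Fermat witness: 893 is composite.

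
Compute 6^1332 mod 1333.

6^1 ≡ 6 (mod 1333)
6^2 ≡ 6^2 = 36 ≡ 36 (mod 1333)
6^4 ≡ 36^2 = 1296 ≡ 1296 (mod 1333)
6^8 ≡ 1296^2 = 1679616 ≡ 36 (mod 1333)
6^16 ≡ 36^2 = 1296 ≡ 1296 (mod 1333)
6^32 ≡ 1296^2 = 1679616 ≡ 36 (mod 1333)
6^64 ≡ 36^2 = 1296 ≡ 1296 (mod 1333)
6^128 ≡ 1296^2 = 1679616 ≡ 36 (mod 1333)
6^256 ≡ 36^2 = 1296 ≡ 1296 (mod 1333)
6^512 ≡ 1296^2 = 1679616 ≡ 36 (mod 1333)
6^1024 ≡ 36^2 = 1296 ≡ 1296 (mod 1333)
1332 = 1024 + 256 + 32 + 16 + 4 in binary powers of 2.
So 6^1332 ≡ 1296 · 1296 · 36 · 1296 · 1296 ≡ 1 (mod 1333).
Since the result is 1, base 6 gives no evidence that 1333 is composite.

1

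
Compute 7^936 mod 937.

7^1 ≡ 7 (mod 937)
7^2 ≡ 7^2 = 49 ≡ 49 (mod 937)
7^4 ≡ 49^2 = 2401 ≡ 527 (mod 937)
7^8 ≡ 527^2 = 277729 ≡ 377 (mod 937)
7^16 ≡ 377^2 = 142129 ≡ 642 (mod 937)
7^32 ≡ 642^2 = 412164 ≡ 821 (mod 937)
7^64 ≡ 821^2 = 674041 ≡ 338 (mod 937)
7^128 ≡ 338^2 = 114244 ≡ 867 (mod 937)
7^256 ≡ 867^2 = 751689 ≡ 215 (mod 937)
7^512 ≡ 215^2 = 46225 ≡ 312 (mod 937)
936 = 512 + 256 + 128 + 32 + 8 in binary powers of 2.
So 7^936 ≡ 312 · 215 · 867 · 821 · 377 ≡ 1 (mod 937).
Since the result is 1, base 7 gives no evidence that 937 is composite.

1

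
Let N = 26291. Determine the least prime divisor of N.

26291 is odd.
Digit sum 20, not divisible by 3.
Ends in 1: not divisible by 5.
7: 26291 = 7·3755 + 6
11: 26291 = 11·2390 + 1
13: 26291 = 13·2022 + 5
17: 26291 = 17·1546 + 9
19: 26291 = 19·1383 + 14
23: 26291 = 23·1143 + 2
29: 26291 = 29·906 + 17
31: 26291 = 31·848 + 3
37: 26291 = 37·710 + 21
41: 26291 = 41·641 + 10
43: 26291 = 43·611 + 18
47: 26291 = 47·559 + 18
53: 26291 = 53·496 + 3
59: 26291 = 59·445 + 36
61: 26291 = 61·431

61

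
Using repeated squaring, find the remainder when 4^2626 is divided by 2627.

4^1 ≡ 4 (mod 2627)
4^2 ≡ 4^2 = 16 ≡ 16 (mod 2627)
4^4 ≡ 16^2 = 256 ≡ 256 (mod 2627)
4^8 ≡ 256^2 = 65536 ≡ 2488 (mod 2627)
4^16 ≡ 2488^2 = 6190144 ≡ 932 (mod 2627)
4^32 ≡ 932^2 = 868624 ≡ 1714 (mod 2627)
4^64 ≡ 1714^2 = 2937796 ≡ 810 (mod 2627)
4^128 ≡ 810^2 = 656100 ≡ 1977 (mod 2627)
4^256 ≡ 1977^2 = 3908529 ≡ 2180 (mod 2627)
4^512 ≡ 2180^2 = 4752400 ≡ 157 (mod 2627)
4^1024 ≡ 157^2 = 24649 ≡ 1006 (mod 2627)
4^2048 ≡ 1006^2 = 1012036 ≡ 641 (mod 2627)
2626 = 2048 + 512 + 64 + 2 in binary powers of 2.
So 4^2626 ≡ 641 · 157 · 810 · 16 ≡ 2560 (mod 2627).
Since 2560 ≠ 1, base 4 is a Fermat witness: 2627 is composite.

2560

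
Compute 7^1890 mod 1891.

1768

7^1 ≡ 7 (mod 1891)
7^2 ≡ 7^2 = 49 ≡ 49 (mod 1891)
7^4 ≡ 49^2 = 2401 ≡ 510 (mod 1891)
7^8 ≡ 510^2 = 260100 ≡ 1033 (mod 1891)
7^16 ≡ 1033^2 = 1067089 ≡ 565 (mod 1891)
7^32 ≡ 565^2 = 319225 ≡ 1537 (mod 1891)
7^64 ≡ 1537^2 = 2362369 ≡ 510 (mod 1891)
7^128 ≡ 510^2 = 260100 ≡ 1033 (mod 1891)
7^256 ≡ 1033^2 = 1067089 ≡ 565 (mod 1891)
7^512 ≡ 565^2 = 319225 ≡ 1537 (mod 1891)
7^1024 ≡ 1537^2 = 2362369 ≡ 510 (mod 1891)
1890 = 1024 + 512 + 256 + 64 + 32 + 2 in binary powers of 2.
So 7^1890 ≡ 510 · 1537 · 565 · 510 · 1537 · 49 ≡ 1768 (mod 1891).
Since 1768 ≠ 1, base 7 is a Fermat witness: 1891 is composite.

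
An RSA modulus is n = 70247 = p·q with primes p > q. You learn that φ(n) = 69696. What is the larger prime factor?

353

φ(n) = (p−1)(q−1) = n − (p+q) + 1, so p + q = 70247 − 69696 + 1 = 552.
p and q are the roots of t² − 552t + 70247 = 0.
Discriminant: 552² − 4·70247 = 304704 − 280988 = 23716; √23716 = 154.
q = (552 − 154)/2 = 199, p = (552 + 154)/2 = 353.
Check: 199 · 353 = 70247.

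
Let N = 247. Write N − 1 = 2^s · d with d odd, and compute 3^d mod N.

247 − 1 = 246 = 2^1 · 123, so d = 123.
3^1 ≡ 3 (mod 247)
3^2 ≡ 3^2 = 9 ≡ 9 (mod 247)
3^4 ≡ 9^2 = 81 ≡ 81 (mod 247)
3^8 ≡ 81^2 = 6561 ≡ 139 (mod 247)
3^16 ≡ 139^2 = 19321 ≡ 55 (mod 247)
3^32 ≡ 55^2 = 3025 ≡ 61 (mod 247)
3^64 ≡ 61^2 = 3721 ≡ 16 (mod 247)
123 = 64 + 32 + 16 + 8 + 2 + 1 in binary powers of 2.
So 3^123 ≡ 16 · 61 · 55 · 139 · 9 · 3 ≡ 183 (mod 247).
Squaring chain: 183; never reaches −1, so base 3 is a Miller–Rabin witness that 247 is composite.

183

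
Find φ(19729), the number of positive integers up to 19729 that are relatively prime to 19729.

Factor: 19729 = 109 · 181.
φ(19729) = (109−1) · (181−1) = 108 · 180 = 19440.

19440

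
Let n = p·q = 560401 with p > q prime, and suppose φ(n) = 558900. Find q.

691

φ(n) = (p−1)(q−1) = n − (p+q) + 1, so p + q = 560401 − 558900 + 1 = 1502.
p and q are the roots of t² − 1502t + 560401 = 0.
Discriminant: 1502² − 4·560401 = 2256004 − 2241604 = 14400; √14400 = 120.
q = (1502 − 120)/2 = 691, p = (1502 + 120)/2 = 811.
Check: 691 · 811 = 560401.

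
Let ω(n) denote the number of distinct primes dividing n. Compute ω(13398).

13398 = 2 · 6699
6699 = 3 · 2233
2233 = 7 · 319
319 = 11 · 29
13398 = 2 · 3 · 7 · 11 · 29, which has 5 distinct prime factors.

5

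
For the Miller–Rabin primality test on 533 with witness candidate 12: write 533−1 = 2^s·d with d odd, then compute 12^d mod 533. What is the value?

533 − 1 = 532 = 2^2 · 133, so d = 133.
12^1 ≡ 12 (mod 533)
12^2 ≡ 12^2 = 144 ≡ 144 (mod 533)
12^4 ≡ 144^2 = 20736 ≡ 482 (mod 533)
12^8 ≡ 482^2 = 232324 ≡ 469 (mod 533)
12^16 ≡ 469^2 = 219961 ≡ 365 (mod 533)
12^32 ≡ 365^2 = 133225 ≡ 508 (mod 533)
12^64 ≡ 508^2 = 258064 ≡ 92 (mod 533)
12^128 ≡ 92^2 = 8464 ≡ 469 (mod 533)
133 = 128 + 4 + 1 in binary powers of 2.
So 12^133 ≡ 469 · 482 · 12 ≡ 259 (mod 533).
Squaring chain: 259 → 456; never reaches −1, so base 12 is a Miller–Rabin witness that 533 is composite.

259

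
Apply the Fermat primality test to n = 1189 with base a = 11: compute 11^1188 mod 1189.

11^1 ≡ 11 (mod 1189)
11^2 ≡ 11^2 = 121 ≡ 121 (mod 1189)
11^4 ≡ 121^2 = 14641 ≡ 373 (mod 1189)
11^8 ≡ 373^2 = 139129 ≡ 16 (mod 1189)
11^16 ≡ 16^2 = 256 ≡ 256 (mod 1189)
11^32 ≡ 256^2 = 65536 ≡ 141 (mod 1189)
11^64 ≡ 141^2 = 19881 ≡ 857 (mod 1189)
11^128 ≡ 857^2 = 734449 ≡ 836 (mod 1189)
11^256 ≡ 836^2 = 698896 ≡ 953 (mod 1189)
11^512 ≡ 953^2 = 908209 ≡ 1002 (mod 1189)
11^1024 ≡ 1002^2 = 1004004 ≡ 488 (mod 1189)
1188 = 1024 + 128 + 32 + 4 in binary powers of 2.
So 11^1188 ≡ 488 · 836 · 141 · 373 ≡ 1009 (mod 1189).
Since 1009 ≠ 1, base 11 is a Fermat witness: 1189 is composite.

1009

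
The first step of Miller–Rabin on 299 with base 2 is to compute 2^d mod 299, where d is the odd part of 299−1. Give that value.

299 − 1 = 298 = 2^1 · 149, so d = 149.
2^1 ≡ 2 (mod 299)
2^2 ≡ 2^2 = 4 ≡ 4 (mod 299)
2^4 ≡ 4^2 = 16 ≡ 16 (mod 299)
2^8 ≡ 16^2 = 256 ≡ 256 (mod 299)
2^16 ≡ 256^2 = 65536 ≡ 55 (mod 299)
2^32 ≡ 55^2 = 3025 ≡ 35 (mod 299)
2^64 ≡ 35^2 = 1225 ≡ 29 (mod 299)
2^128 ≡ 29^2 = 841 ≡ 243 (mod 299)
149 = 128 + 16 + 4 + 1 in binary powers of 2.
So 2^149 ≡ 243 · 55 · 16 · 2 ≡ 110 (mod 299).
Squaring chain: 110; never reaches −1, so base 2 is a Miller–Rabin witness that 299 is composite.

110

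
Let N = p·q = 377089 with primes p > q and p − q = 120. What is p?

677

Since p = q + 120, we have 377089 = q(q + 120), so q² + 120q − 377089 = 0.
Discriminant: 120² + 4·377089 = 14400 + 1508356 = 1522756; √1522756 = 1234.
q = (−120 + 1234)/2 = 557, and p = q + 120 = 677.
Check: 557 · 677 = 377089.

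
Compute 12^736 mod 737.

12^1 ≡ 12 (mod 737)
12^2 ≡ 12^2 = 144 ≡ 144 (mod 737)
12^4 ≡ 144^2 = 20736 ≡ 100 (mod 737)
12^8 ≡ 100^2 = 10000 ≡ 419 (mod 737)
12^16 ≡ 419^2 = 175561 ≡ 155 (mod 737)
12^32 ≡ 155^2 = 24025 ≡ 441 (mod 737)
12^64 ≡ 441^2 = 194481 ≡ 650 (mod 737)
12^128 ≡ 650^2 = 422500 ≡ 199 (mod 737)
12^256 ≡ 199^2 = 39601 ≡ 540 (mod 737)
12^512 ≡ 540^2 = 291600 ≡ 485 (mod 737)
736 = 512 + 128 + 64 + 32 in binary powers of 2.
So 12^736 ≡ 485 · 199 · 650 · 441 ≡ 639 (mod 737).
Since 639 ≠ 1, base 12 is a Fermat witness: 737 is composite.

639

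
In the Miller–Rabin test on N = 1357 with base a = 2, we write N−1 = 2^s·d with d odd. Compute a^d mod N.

857

1357 − 1 = 1356 = 2^2 · 339, so d = 339.
2^1 ≡ 2 (mod 1357)
2^2 ≡ 2^2 = 4 ≡ 4 (mod 1357)
2^4 ≡ 4^2 = 16 ≡ 16 (mod 1357)
2^8 ≡ 16^2 = 256 ≡ 256 (mod 1357)
2^16 ≡ 256^2 = 65536 ≡ 400 (mod 1357)
2^32 ≡ 400^2 = 160000 ≡ 1231 (mod 1357)
2^64 ≡ 1231^2 = 1515361 ≡ 949 (mod 1357)
2^128 ≡ 949^2 = 900601 ≡ 910 (mod 1357)
2^256 ≡ 910^2 = 828100 ≡ 330 (mod 1357)
339 = 256 + 64 + 16 + 2 + 1 in binary powers of 2.
So 2^339 ≡ 330 · 949 · 400 · 4 · 2 ≡ 857 (mod 1357).
Squaring chain: 857 → 312; never reaches −1, so base 2 is a Miller–Rabin witness that 1357 is composite.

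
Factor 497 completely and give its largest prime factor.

497 = 7 · 71
71 is prime.
So 497 = 7 · 71; the largest prime factor is 71.

71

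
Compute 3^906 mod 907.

3^1 ≡ 3 (mod 907)
3^2 ≡ 3^2 = 9 ≡ 9 (mod 907)
3^4 ≡ 9^2 = 81 ≡ 81 (mod 907)
3^8 ≡ 81^2 = 6561 ≡ 212 (mod 907)
3^16 ≡ 212^2 = 44944 ≡ 501 (mod 907)
3^32 ≡ 501^2 = 251001 ≡ 669 (mod 907)
3^64 ≡ 669^2 = 447561 ≡ 410 (mod 907)
3^128 ≡ 410^2 = 168100 ≡ 305 (mod 907)
3^256 ≡ 305^2 = 93025 ≡ 511 (mod 907)
3^512 ≡ 511^2 = 261121 ≡ 812 (mod 907)
906 = 512 + 256 + 128 + 8 + 2 in binary powers of 2.
So 3^906 ≡ 812 · 511 · 305 · 212 · 9 ≡ 1 (mod 907).
Since the result is 1, base 3 gives no evidence that 907 is composite.

1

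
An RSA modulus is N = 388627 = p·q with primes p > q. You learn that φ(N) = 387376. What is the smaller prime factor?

φ(n) = (p−1)(q−1) = n − (p+q) + 1, so p + q = 388627 − 387376 + 1 = 1252.
p and q are the roots of t² − 1252t + 388627 = 0.
Discriminant: 1252² − 4·388627 = 1567504 − 1554508 = 12996; √12996 = 114.
q = (1252 − 114)/2 = 569, p = (1252 + 114)/2 = 683.
Check: 569 · 683 = 388627.

569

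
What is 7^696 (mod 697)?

7^1 ≡ 7 (mod 697)
7^2 ≡ 7^2 = 49 ≡ 49 (mod 697)
7^4 ≡ 49^2 = 2401 ≡ 310 (mod 697)
7^8 ≡ 310^2 = 96100 ≡ 611 (mod 697)
7^16 ≡ 611^2 = 373321 ≡ 426 (mod 697)
7^32 ≡ 426^2 = 181476 ≡ 256 (mod 697)
7^64 ≡ 256^2 = 65536 ≡ 18 (mod 697)
7^128 ≡ 18^2 = 324 ≡ 324 (mod 697)
7^256 ≡ 324^2 = 104976 ≡ 426 (mod 697)
7^512 ≡ 426^2 = 181476 ≡ 256 (mod 697)
696 = 512 + 128 + 32 + 16 + 8 in binary powers of 2.
So 7^696 ≡ 256 · 324 · 256 · 426 · 611 ≡ 16 (mod 697).
Since 16 ≠ 1, base 7 is a Fermat witness: 697 is composite.

16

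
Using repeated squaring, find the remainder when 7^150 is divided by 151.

1

7^1 ≡ 7 (mod 151)
7^2 ≡ 7^2 = 49 ≡ 49 (mod 151)
7^4 ≡ 49^2 = 2401 ≡ 136 (mod 151)
7^8 ≡ 136^2 = 18496 ≡ 74 (mod 151)
7^16 ≡ 74^2 = 5476 ≡ 40 (mod 151)
7^32 ≡ 40^2 = 1600 ≡ 90 (mod 151)
7^64 ≡ 90^2 = 8100 ≡ 97 (mod 151)
7^128 ≡ 97^2 = 9409 ≡ 47 (mod 151)
150 = 128 + 16 + 4 + 2 in binary powers of 2.
So 7^150 ≡ 47 · 40 · 136 · 49 ≡ 1 (mod 151).
Since the result is 1, base 7 gives no evidence that 151 is composite.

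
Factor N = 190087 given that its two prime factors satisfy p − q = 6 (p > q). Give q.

433

Since p = q + 6, we have 190087 = q(q + 6), so q² + 6q − 190087 = 0.
Discriminant: 6² + 4·190087 = 36 + 760348 = 760384; √760384 = 872.
q = (−6 + 872)/2 = 433, and p = q + 6 = 439.
Check: 433 · 439 = 190087.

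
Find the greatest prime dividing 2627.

2627 = 37 · 71
71 is prime.
So 2627 = 37 · 71; the largest prime factor is 71.

71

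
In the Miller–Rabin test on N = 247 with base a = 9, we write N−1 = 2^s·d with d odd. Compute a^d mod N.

247 − 1 = 246 = 2^1 · 123, so d = 123.
9^1 ≡ 9 (mod 247)
9^2 ≡ 9^2 = 81 ≡ 81 (mod 247)
9^4 ≡ 81^2 = 6561 ≡ 139 (mod 247)
9^8 ≡ 139^2 = 19321 ≡ 55 (mod 247)
9^16 ≡ 55^2 = 3025 ≡ 61 (mod 247)
9^32 ≡ 61^2 = 3721 ≡ 16 (mod 247)
9^64 ≡ 16^2 = 256 ≡ 9 (mod 247)
123 = 64 + 32 + 16 + 8 + 2 + 1 in binary powers of 2.
So 9^123 ≡ 9 · 16 · 61 · 55 · 81 · 9 ≡ 144 (mod 247).
Squaring chain: 144; never reaches −1, so base 9 is a Miller–Rabin witness that 247 is composite.

144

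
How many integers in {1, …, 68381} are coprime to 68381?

62640

Factor: 68381 = 19 · 59 · 61.
φ(68381) = (19−1) · (59−1) · (61−1) = 18 · 58 · 60 = 62640.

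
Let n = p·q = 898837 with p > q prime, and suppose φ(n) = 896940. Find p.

φ(n) = (p−1)(q−1) = n − (p+q) + 1, so p + q = 898837 − 896940 + 1 = 1898.
p and q are the roots of t² − 1898t + 898837 = 0.
Discriminant: 1898² − 4·898837 = 3602404 − 3595348 = 7056; √7056 = 84.
q = (1898 − 84)/2 = 907, p = (1898 + 84)/2 = 991.
Check: 907 · 991 = 898837.

991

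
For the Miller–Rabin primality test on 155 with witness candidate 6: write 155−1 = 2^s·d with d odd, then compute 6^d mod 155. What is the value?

26

155 − 1 = 154 = 2^1 · 77, so d = 77.
6^1 ≡ 6 (mod 155)
6^2 ≡ 6^2 = 36 ≡ 36 (mod 155)
6^4 ≡ 36^2 = 1296 ≡ 56 (mod 155)
6^8 ≡ 56^2 = 3136 ≡ 36 (mod 155)
6^16 ≡ 36^2 = 1296 ≡ 56 (mod 155)
6^32 ≡ 56^2 = 3136 ≡ 36 (mod 155)
6^64 ≡ 36^2 = 1296 ≡ 56 (mod 155)
77 = 64 + 8 + 4 + 1 in binary powers of 2.
So 6^77 ≡ 56 · 36 · 56 · 6 ≡ 26 (mod 155).
Squaring chain: 26; never reaches −1, so base 6 is a Miller–Rabin witness that 155 is composite.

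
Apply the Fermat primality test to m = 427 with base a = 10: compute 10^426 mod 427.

10^1 ≡ 10 (mod 427)
10^2 ≡ 10^2 = 100 ≡ 100 (mod 427)
10^4 ≡ 100^2 = 10000 ≡ 179 (mod 427)
10^8 ≡ 179^2 = 32041 ≡ 16 (mod 427)
10^16 ≡ 16^2 = 256 ≡ 256 (mod 427)
10^32 ≡ 256^2 = 65536 ≡ 205 (mod 427)
10^64 ≡ 205^2 = 42025 ≡ 179 (mod 427)
10^128 ≡ 179^2 = 32041 ≡ 16 (mod 427)
10^256 ≡ 16^2 = 256 ≡ 256 (mod 427)
426 = 256 + 128 + 32 + 8 + 2 in binary powers of 2.
So 10^426 ≡ 256 · 16 · 205 · 16 · 100 ≡ 393 (mod 427).
Since 393 ≠ 1, base 10 is a Fermat witness: 427 is composite.

393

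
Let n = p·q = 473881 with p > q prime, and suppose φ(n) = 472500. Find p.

φ(n) = (p−1)(q−1) = n − (p+q) + 1, so p + q = 473881 − 472500 + 1 = 1382.
p and q are the roots of t² − 1382t + 473881 = 0.
Discriminant: 1382² − 4·473881 = 1909924 − 1895524 = 14400; √14400 = 120.
q = (1382 − 120)/2 = 631, p = (1382 + 120)/2 = 751.
Check: 631 · 751 = 473881.

751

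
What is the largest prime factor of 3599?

3599 = 59 · 61
61 is prime.
So 3599 = 59 · 61; the largest prime factor is 61.

61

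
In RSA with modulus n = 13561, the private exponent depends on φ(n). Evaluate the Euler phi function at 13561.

Factor: 13561 = 71 · 191.
φ(13561) = (71−1) · (191−1) = 70 · 190 = 13300.

13300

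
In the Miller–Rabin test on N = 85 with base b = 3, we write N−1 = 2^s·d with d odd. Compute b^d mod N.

73

85 − 1 = 84 = 2^2 · 21, so d = 21.
3^1 ≡ 3 (mod 85)
3^2 ≡ 3^2 = 9 ≡ 9 (mod 85)
3^4 ≡ 9^2 = 81 ≡ 81 (mod 85)
3^8 ≡ 81^2 = 6561 ≡ 16 (mod 85)
3^16 ≡ 16^2 = 256 ≡ 1 (mod 85)
21 = 16 + 4 + 1 in binary powers of 2.
So 3^21 ≡ 1 · 81 · 3 ≡ 73 (mod 85).
Squaring chain: 73 → 59; never reaches −1, so base 3 is a Miller–Rabin witness that 85 is composite.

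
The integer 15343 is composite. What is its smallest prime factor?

67

15343 is odd.
Digit sum 16, not divisible by 3.
Ends in 3: not divisible by 5.
7: 15343 = 7·2191 + 6
11: 15343 = 11·1394 + 9
13: 15343 = 13·1180 + 3
17: 15343 = 17·902 + 9
19: 15343 = 19·807 + 10
23: 15343 = 23·667 + 2
29: 15343 = 29·529 + 2
31: 15343 = 31·494 + 29
37: 15343 = 37·414 + 25
41: 15343 = 41·374 + 9
43: 15343 = 43·356 + 35
47: 15343 = 47·326 + 21
53: 15343 = 53·289 + 26
59: 15343 = 59·260 + 3
61: 15343 = 61·251 + 32
67: 15343 = 67·229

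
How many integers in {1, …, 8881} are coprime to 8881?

Factor: 8881 = 83 · 107.
φ(8881) = (83−1) · (107−1) = 82 · 106 = 8692.

8692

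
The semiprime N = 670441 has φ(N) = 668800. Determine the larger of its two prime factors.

φ(n) = (p−1)(q−1) = n − (p+q) + 1, so p + q = 670441 − 668800 + 1 = 1642.
p and q are the roots of t² − 1642t + 670441 = 0.
Discriminant: 1642² − 4·670441 = 2696164 − 2681764 = 14400; √14400 = 120.
q = (1642 − 120)/2 = 761, p = (1642 + 120)/2 = 881.
Check: 761 · 881 = 670441.

881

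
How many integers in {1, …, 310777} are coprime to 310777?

288000

Factor: 310777 = 17 · 101 · 181.
φ(310777) = (17−1) · (101−1) · (181−1) = 16 · 100 · 180 = 288000.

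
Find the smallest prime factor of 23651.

67

23651 is odd.
Digit sum 17, not divisible by 3.
Ends in 1: not divisible by 5.
7: 23651 = 7·3378 + 5
11: 23651 = 11·2150 + 1
13: 23651 = 13·1819 + 4
17: 23651 = 17·1391 + 4
19: 23651 = 19·1244 + 15
23: 23651 = 23·1028 + 7
29: 23651 = 29·815 + 16
31: 23651 = 31·762 + 29
37: 23651 = 37·639 + 8
41: 23651 = 41·576 + 35
43: 23651 = 43·550 + 1
47: 23651 = 47·503 + 10
53: 23651 = 53·446 + 13
59: 23651 = 59·400 + 51
61: 23651 = 61·387 + 44
67: 23651 = 67·353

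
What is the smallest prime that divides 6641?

29

6641 is odd.
Digit sum 17, not divisible by 3.
Ends in 1: not divisible by 5.
7: 6641 = 7·948 + 5
11: 6641 = 11·603 + 8
13: 6641 = 13·510 + 11
17: 6641 = 17·390 + 11
19: 6641 = 19·349 + 10
23: 6641 = 23·288 + 17
29: 6641 = 29·229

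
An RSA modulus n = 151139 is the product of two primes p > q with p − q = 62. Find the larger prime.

Since p = q + 62, we have 151139 = q(q + 62), so q² + 62q − 151139 = 0.
Discriminant: 62² + 4·151139 = 3844 + 604556 = 608400; √608400 = 780.
q = (−62 + 780)/2 = 359, and p = q + 62 = 421.
Check: 359 · 421 = 151139.

421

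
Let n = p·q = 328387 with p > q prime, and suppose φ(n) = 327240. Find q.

φ(n) = (p−1)(q−1) = n − (p+q) + 1, so p + q = 328387 − 327240 + 1 = 1148.
p and q are the roots of t² − 1148t + 328387 = 0.
Discriminant: 1148² − 4·328387 = 1317904 − 1313548 = 4356; √4356 = 66.
q = (1148 − 66)/2 = 541, p = (1148 + 66)/2 = 607.
Check: 541 · 607 = 328387.

541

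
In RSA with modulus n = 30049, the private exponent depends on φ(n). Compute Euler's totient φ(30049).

Factor: 30049 = 151 · 199.
φ(30049) = (151−1) · (199−1) = 150 · 198 = 29700.

29700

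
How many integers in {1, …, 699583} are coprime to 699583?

Factor: 699583 = 41 · 113 · 151.
φ(699583) = (41−1) · (113−1) · (151−1) = 40 · 112 · 150 = 672000.

672000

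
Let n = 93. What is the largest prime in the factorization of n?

31

93 = 3 · 31
31 is prime.
So 93 = 3 · 31; the largest prime factor is 31.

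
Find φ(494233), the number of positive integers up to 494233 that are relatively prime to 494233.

Factor: 494233 = 31 · 107 · 149.
φ(494233) = (31−1) · (107−1) · (149−1) = 30 · 106 · 148 = 470640.

470640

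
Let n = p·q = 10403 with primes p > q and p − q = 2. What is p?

Since p = q + 2, we have 10403 = q(q + 2), so q² + 2q − 10403 = 0.
Discriminant: 2² + 4·10403 = 4 + 41612 = 41616; √41616 = 204.
q = (−2 + 204)/2 = 101, and p = q + 2 = 103.
Check: 101 · 103 = 10403.

103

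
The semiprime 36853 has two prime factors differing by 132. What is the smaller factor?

137

Since p = q + 132, we have 36853 = q(q + 132), so q² + 132q − 36853 = 0.
Discriminant: 132² + 4·36853 = 17424 + 147412 = 164836; √164836 = 406.
q = (−132 + 406)/2 = 137, and p = q + 132 = 269.
Check: 137 · 269 = 36853.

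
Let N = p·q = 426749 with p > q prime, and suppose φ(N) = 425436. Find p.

φ(n) = (p−1)(q−1) = n − (p+q) + 1, so p + q = 426749 − 425436 + 1 = 1314.
p and q are the roots of t² − 1314t + 426749 = 0.
Discriminant: 1314² − 4·426749 = 1726596 − 1706996 = 19600; √19600 = 140.
q = (1314 − 140)/2 = 587, p = (1314 + 140)/2 = 727.
Check: 587 · 727 = 426749.

727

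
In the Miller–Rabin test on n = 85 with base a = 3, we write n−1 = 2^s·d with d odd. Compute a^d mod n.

85 − 1 = 84 = 2^2 · 21, so d = 21.
3^1 ≡ 3 (mod 85)
3^2 ≡ 3^2 = 9 ≡ 9 (mod 85)
3^4 ≡ 9^2 = 81 ≡ 81 (mod 85)
3^8 ≡ 81^2 = 6561 ≡ 16 (mod 85)
3^16 ≡ 16^2 = 256 ≡ 1 (mod 85)
21 = 16 + 4 + 1 in binary powers of 2.
So 3^21 ≡ 1 · 81 · 3 ≡ 73 (mod 85).
Squaring chain: 73 → 59; never reaches −1, so base 3 is a Miller–Rabin witness that 85 is composite.

73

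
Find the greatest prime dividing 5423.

29

5423 = 11 · 493
493 = 17 · 29
29 is prime.
So 5423 = 11 · 17 · 29; the largest prime factor is 29.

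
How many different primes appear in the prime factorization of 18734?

18734 = 2 · 9367
9367 = 17 · 551
551 = 19 · 29
18734 = 2 · 17 · 19 · 29, which has 4 distinct prime factors.

4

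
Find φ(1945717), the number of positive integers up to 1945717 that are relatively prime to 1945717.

1892400

Factor: 1945717 = 61 · 167 · 191.
φ(1945717) = (61−1) · (167−1) · (191−1) = 60 · 166 · 190 = 1892400.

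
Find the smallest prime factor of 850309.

29

850309 is odd.
Digit sum 25, not divisible by 3.
Ends in 9: not divisible by 5.
7: 850309 = 7·121472 + 5
11: 850309 = 11·77300 + 9
13: 850309 = 13·65408 + 5
17: 850309 = 17·50018 + 3
19: 850309 = 19·44753 + 2
23: 850309 = 23·36969 + 22
29: 850309 = 29·29321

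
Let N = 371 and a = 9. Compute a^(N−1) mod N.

275

9^1 ≡ 9 (mod 371)
9^2 ≡ 9^2 = 81 ≡ 81 (mod 371)
9^4 ≡ 81^2 = 6561 ≡ 254 (mod 371)
9^8 ≡ 254^2 = 64516 ≡ 333 (mod 371)
9^16 ≡ 333^2 = 110889 ≡ 331 (mod 371)
9^32 ≡ 331^2 = 109561 ≡ 116 (mod 371)
9^64 ≡ 116^2 = 13456 ≡ 100 (mod 371)
9^128 ≡ 100^2 = 10000 ≡ 354 (mod 371)
9^256 ≡ 354^2 = 125316 ≡ 289 (mod 371)
370 = 256 + 64 + 32 + 16 + 2 in binary powers of 2.
So 9^370 ≡ 289 · 100 · 116 · 331 · 81 ≡ 275 (mod 371).
Since 275 ≠ 1, base 9 is a Fermat witness: 371 is composite.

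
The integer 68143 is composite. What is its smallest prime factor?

83

68143 is odd.
Digit sum 22, not divisible by 3.
Ends in 3: not divisible by 5.
7: 68143 = 7·9734 + 5
11: 68143 = 11·6194 + 9
13: 68143 = 13·5241 + 10
17: 68143 = 17·4008 + 7
19: 68143 = 19·3586 + 9
23: 68143 = 23·2962 + 17
29: 68143 = 29·2349 + 22
31: 68143 = 31·2198 + 5
37: 68143 = 37·1841 + 26
41: 68143 = 41·1662 + 1
43: 68143 = 43·1584 + 31
47: 68143 = 47·1449 + 40
53: 68143 = 53·1285 + 38
59: 68143 = 59·1154 + 57
61: 68143 = 61·1117 + 6
67: 68143 = 67·1017 + 4
71: 68143 = 71·959 + 54
73: 68143 = 73·933 + 34
79: 68143 = 79·862 + 45
83: 68143 = 83·821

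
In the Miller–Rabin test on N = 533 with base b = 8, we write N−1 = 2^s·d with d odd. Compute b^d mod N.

533 − 1 = 532 = 2^2 · 133, so d = 133.
8^1 ≡ 8 (mod 533)
8^2 ≡ 8^2 = 64 ≡ 64 (mod 533)
8^4 ≡ 64^2 = 4096 ≡ 365 (mod 533)
8^8 ≡ 365^2 = 133225 ≡ 508 (mod 533)
8^16 ≡ 508^2 = 258064 ≡ 92 (mod 533)
8^32 ≡ 92^2 = 8464 ≡ 469 (mod 533)
8^64 ≡ 469^2 = 219961 ≡ 365 (mod 533)
8^128 ≡ 365^2 = 133225 ≡ 508 (mod 533)
133 = 128 + 4 + 1 in binary powers of 2.
So 8^133 ≡ 508 · 365 · 8 ≡ 21 (mod 533).
Squaring chain: 21 → 441; never reaches −1, so base 8 is a Miller–Rabin witness that 533 is composite.

21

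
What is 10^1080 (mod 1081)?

813

10^1 ≡ 10 (mod 1081)
10^2 ≡ 10^2 = 100 ≡ 100 (mod 1081)
10^4 ≡ 100^2 = 10000 ≡ 271 (mod 1081)
10^8 ≡ 271^2 = 73441 ≡ 1014 (mod 1081)
10^16 ≡ 1014^2 = 1028196 ≡ 165 (mod 1081)
10^32 ≡ 165^2 = 27225 ≡ 200 (mod 1081)
10^64 ≡ 200^2 = 40000 ≡ 3 (mod 1081)
10^128 ≡ 3^2 = 9 ≡ 9 (mod 1081)
10^256 ≡ 9^2 = 81 ≡ 81 (mod 1081)
10^512 ≡ 81^2 = 6561 ≡ 75 (mod 1081)
10^1024 ≡ 75^2 = 5625 ≡ 220 (mod 1081)
1080 = 1024 + 32 + 16 + 8 in binary powers of 2.
So 10^1080 ≡ 220 · 200 · 165 · 1014 ≡ 813 (mod 1081).
Since 813 ≠ 1, base 10 is a Fermat witness: 1081 is composite.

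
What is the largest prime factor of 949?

73

949 = 13 · 73
73 is prime.
So 949 = 13 · 73; the largest prime factor is 73.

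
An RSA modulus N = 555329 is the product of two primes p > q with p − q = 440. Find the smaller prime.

557

Since p = q + 440, we have 555329 = q(q + 440), so q² + 440q − 555329 = 0.
Discriminant: 440² + 4·555329 = 193600 + 2221316 = 2414916; √2414916 = 1554.
q = (−440 + 1554)/2 = 557, and p = q + 440 = 997.
Check: 557 · 997 = 555329.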